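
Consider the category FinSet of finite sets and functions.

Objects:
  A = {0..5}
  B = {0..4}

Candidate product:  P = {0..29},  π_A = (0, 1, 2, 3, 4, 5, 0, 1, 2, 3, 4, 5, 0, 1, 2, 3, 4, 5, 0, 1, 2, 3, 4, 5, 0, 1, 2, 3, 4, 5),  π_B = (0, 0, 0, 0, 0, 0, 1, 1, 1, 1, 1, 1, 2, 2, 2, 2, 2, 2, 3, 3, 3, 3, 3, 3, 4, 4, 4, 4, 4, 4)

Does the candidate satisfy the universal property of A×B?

Answer: VALID PRODUCT

Trace:
|A|·|B| = 6·5 = 30;  |P| = 30
Check the pairing map k ↦ (π_A(k), π_B(k)):
  0 -> (0,0)
  1 -> (1,0)
  2 -> (2,0)
  3 -> (3,0)
  4 -> (4,0)
  5 -> (5,0)
  6 -> (0,1)
  7 -> (1,1)
  8 -> (2,1)
  9 -> (3,1)
  10 -> (4,1)
  11 -> (5,1)
  12 -> (0,2)
  13 -> (1,2)
  14 -> (2,2)
  15 -> (3,2)
  16 -> (4,2)
  17 -> (5,2)
  18 -> (0,3)
  19 -> (1,3)
  20 -> (2,3)
  21 -> (3,3)
  22 -> (4,3)
  23 -> (5,3)
  24 -> (0,4)
  25 -> (1,4)
  26 -> (2,4)
  27 -> (3,4)
  28 -> (4,4)
  29 -> (5,4)
distinct pairs in image: 30 / 30 needed
  → bijection onto A×B; projections well-typed.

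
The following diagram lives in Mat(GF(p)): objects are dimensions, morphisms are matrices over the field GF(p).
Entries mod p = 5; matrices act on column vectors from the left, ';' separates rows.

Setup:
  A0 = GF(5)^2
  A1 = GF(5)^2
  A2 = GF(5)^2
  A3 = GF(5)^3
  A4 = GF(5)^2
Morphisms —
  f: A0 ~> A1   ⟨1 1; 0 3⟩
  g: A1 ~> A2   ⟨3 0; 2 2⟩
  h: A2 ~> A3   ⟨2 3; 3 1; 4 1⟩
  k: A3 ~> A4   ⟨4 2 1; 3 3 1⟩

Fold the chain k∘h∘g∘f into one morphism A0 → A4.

  e0=[1,0] f~>[1,0] g~>[3,2] h~>[2,1,4] k~>[4,3]
  e1=[0,1] f~>[1,3] g~>[3,3] h~>[0,2,0] k~>[4,1]
composite: ⟨4 4; 3 1⟩

Answer: ⟨4 4; 3 1⟩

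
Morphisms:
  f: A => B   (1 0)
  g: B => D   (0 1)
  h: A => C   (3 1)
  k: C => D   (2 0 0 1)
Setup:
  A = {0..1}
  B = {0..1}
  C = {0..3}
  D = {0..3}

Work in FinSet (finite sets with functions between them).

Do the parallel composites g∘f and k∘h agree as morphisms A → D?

1) trace f;g:
  0 f=>1 g=>1
  1 f=>0 g=>0
  result₁ = (1 0)
2) trace h;k:
  0 h=>3 k=>1
  1 h=>1 k=>0
  result₂ = (1 0)
Equal? YES — commutes

Answer: COMMUTES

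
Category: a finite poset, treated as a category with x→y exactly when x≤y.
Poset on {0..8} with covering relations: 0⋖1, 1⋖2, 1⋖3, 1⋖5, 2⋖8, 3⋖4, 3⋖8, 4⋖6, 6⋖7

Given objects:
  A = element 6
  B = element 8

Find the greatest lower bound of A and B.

Lower bounds of A=6 and B=8: {0,1,3}
  0 <= 3
  1 <= 3
  3 <= 3
glb = 3

Answer: A∧B = 3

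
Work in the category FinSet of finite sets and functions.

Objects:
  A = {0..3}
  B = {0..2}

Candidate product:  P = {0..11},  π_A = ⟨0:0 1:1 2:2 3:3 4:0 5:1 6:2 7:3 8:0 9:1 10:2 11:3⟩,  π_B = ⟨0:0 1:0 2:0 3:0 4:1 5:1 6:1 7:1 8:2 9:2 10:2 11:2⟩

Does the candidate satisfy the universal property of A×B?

Answer: VALID PRODUCT

Work:
|A|·|B| = 4·3 = 12;  |P| = 12
Check the pairing map k ↦ (π_A(k), π_B(k)):
  0 : (0,0)
  1 : (1,0)
  2 : (2,0)
  3 : (3,0)
  4 : (0,1)
  5 : (1,1)
  6 : (2,1)
  7 : (3,1)
  8 : (0,2)
  9 : (1,2)
  10 : (2,2)
  11 : (3,2)
distinct pairs in image: 12 / 12 needed
  → bijection onto A×B; projections well-typed.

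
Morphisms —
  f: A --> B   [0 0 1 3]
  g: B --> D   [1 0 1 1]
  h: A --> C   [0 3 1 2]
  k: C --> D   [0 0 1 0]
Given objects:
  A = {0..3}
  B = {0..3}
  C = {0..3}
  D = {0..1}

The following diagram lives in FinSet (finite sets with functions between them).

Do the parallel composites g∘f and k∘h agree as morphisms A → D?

1) trace f;g:
  0 f-->0 g-->1
  1 f-->0 g-->1
  2 f-->1 g-->0
  3 f-->3 g-->1
  composite₁ = [1 1 0 1]
2) trace h;k:
  0 h-->0 k-->0
  1 h-->3 k-->0
  2 h-->1 k-->0
  3 h-->2 k-->1
  composite₂ = [0 0 0 1]
Equal? differ; not commutative

Answer: DOES NOT COMMUTE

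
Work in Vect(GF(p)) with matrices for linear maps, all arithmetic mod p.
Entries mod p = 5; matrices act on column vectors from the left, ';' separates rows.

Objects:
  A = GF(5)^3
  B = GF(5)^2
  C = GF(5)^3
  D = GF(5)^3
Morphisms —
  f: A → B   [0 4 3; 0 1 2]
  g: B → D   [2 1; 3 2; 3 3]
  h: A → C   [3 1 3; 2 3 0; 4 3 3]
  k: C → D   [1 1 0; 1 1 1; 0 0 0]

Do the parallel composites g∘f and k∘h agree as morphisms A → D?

1) trace f;g:
  e0=⟨1,0,0⟩ f→⟨0,0⟩ g→⟨0,0,0⟩
  e1=⟨0,1,0⟩ f→⟨4,1⟩ g→⟨4,4,0⟩
  e2=⟨0,0,1⟩ f→⟨3,2⟩ g→⟨3,3,0⟩
  result₁ = [0 4 3; 0 4 3; 0 0 0]
2) trace h;k:
  e0=⟨1,0,0⟩ h→⟨3,2,4⟩ k→⟨0,4,0⟩
  e1=⟨0,1,0⟩ h→⟨1,3,3⟩ k→⟨4,2,0⟩
  e2=⟨0,0,1⟩ h→⟨3,0,3⟩ k→⟨3,1,0⟩
  result₂ = [0 4 3; 4 2 1; 0 0 0]
Equal? NO — does not commute

Answer: DOES NOT COMMUTE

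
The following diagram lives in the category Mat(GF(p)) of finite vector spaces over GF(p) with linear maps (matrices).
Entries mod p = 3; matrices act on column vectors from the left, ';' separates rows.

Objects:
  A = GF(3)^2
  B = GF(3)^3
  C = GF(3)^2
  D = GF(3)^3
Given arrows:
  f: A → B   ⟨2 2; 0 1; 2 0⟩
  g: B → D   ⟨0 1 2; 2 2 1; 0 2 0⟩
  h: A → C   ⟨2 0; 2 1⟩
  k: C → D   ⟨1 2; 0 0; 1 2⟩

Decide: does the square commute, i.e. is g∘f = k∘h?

Along f;g (path 1):
  e0=[1,0] f→[2,0,2] g→[1,0,0]
  e1=[0,1] f→[2,1,0] g→[1,0,2]
  result₁ = ⟨1 1; 0 0; 0 2⟩
Along h;k (path 2):
  e0=[1,0] h→[2,2] k→[0,0,0]
  e1=[0,1] h→[0,1] k→[2,0,2]
  result₂ = ⟨0 2; 0 0; 0 2⟩
Equal? NO — does not commute

Answer: DOES NOT COMMUTE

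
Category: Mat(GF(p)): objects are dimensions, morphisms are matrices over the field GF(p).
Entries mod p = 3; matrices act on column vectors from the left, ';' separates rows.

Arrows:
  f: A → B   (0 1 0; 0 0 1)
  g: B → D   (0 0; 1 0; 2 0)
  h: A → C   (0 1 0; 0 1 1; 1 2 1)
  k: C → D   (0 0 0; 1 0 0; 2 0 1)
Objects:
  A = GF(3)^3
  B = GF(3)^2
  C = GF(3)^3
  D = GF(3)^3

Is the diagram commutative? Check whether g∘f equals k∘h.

Answer: DOES NOT COMMUTE

Trace:
1) trace f;g:
  e0=⟨1,0,0⟩ f→⟨0,0⟩ g→⟨0,0,0⟩
  e1=⟨0,1,0⟩ f→⟨1,0⟩ g→⟨0,1,2⟩
  e2=⟨0,0,1⟩ f→⟨0,1⟩ g→⟨0,0,0⟩
  composite₁ = (0 0 0; 0 1 0; 0 2 0)
2) trace h;k:
  e0=⟨1,0,0⟩ h→⟨0,0,1⟩ k→⟨0,0,1⟩
  e1=⟨0,1,0⟩ h→⟨1,1,2⟩ k→⟨0,1,1⟩
  e2=⟨0,0,1⟩ h→⟨0,1,1⟩ k→⟨0,0,1⟩
  composite₂ = (0 0 0; 0 1 0; 1 1 1)
Equal? NO — does not commute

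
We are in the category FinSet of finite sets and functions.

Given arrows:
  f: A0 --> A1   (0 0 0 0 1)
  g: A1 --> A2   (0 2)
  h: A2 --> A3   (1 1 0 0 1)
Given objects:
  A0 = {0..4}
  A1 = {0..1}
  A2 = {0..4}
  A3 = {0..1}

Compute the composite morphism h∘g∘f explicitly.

Answer: (1 1 1 1 0)

Work:
  0 f-->0 g-->0 h-->1
  1 f-->0 g-->0 h-->1
  2 f-->0 g-->0 h-->1
  3 f-->0 g-->0 h-->1
  4 f-->1 g-->2 h-->0
⟦path⟧: (1 1 1 1 0)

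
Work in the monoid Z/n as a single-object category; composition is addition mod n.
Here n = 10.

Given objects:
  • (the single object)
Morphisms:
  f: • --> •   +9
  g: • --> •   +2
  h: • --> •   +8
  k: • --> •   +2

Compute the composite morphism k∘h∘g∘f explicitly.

  0 +9≡9 +2≡1 +8≡9 +2≡1  (mod 10)
composite: +1

Answer: +1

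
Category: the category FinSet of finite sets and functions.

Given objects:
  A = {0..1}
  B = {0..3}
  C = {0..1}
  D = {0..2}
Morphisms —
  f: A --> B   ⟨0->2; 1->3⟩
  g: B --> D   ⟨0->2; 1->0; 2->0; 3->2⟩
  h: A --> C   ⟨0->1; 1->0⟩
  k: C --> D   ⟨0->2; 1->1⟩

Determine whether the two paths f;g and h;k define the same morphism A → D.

Along f;g (path 1):
  0 f-->2 g-->0
  1 f-->3 g-->2
  ⟦path⟧₁ = ⟨0->0; 1->2⟩
Along h;k (path 2):
  0 h-->1 k-->1
  1 h-->0 k-->2
  ⟦path⟧₂ = ⟨0->1; 1->2⟩
Equal? differ; not commutative

Answer: DOES NOT COMMUTE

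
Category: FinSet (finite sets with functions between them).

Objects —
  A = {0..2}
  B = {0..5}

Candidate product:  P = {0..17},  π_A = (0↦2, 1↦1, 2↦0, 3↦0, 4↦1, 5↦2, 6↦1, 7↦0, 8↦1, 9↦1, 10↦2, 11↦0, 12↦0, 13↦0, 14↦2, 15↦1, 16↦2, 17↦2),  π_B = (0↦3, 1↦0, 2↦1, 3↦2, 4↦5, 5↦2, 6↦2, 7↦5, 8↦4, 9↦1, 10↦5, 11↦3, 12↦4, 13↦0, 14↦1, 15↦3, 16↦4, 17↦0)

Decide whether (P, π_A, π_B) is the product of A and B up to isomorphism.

|A|·|B| = 3·6 = 18;  |P| = 18
Check the pairing map k ↦ (π_A(k), π_B(k)):
  0 ↦ (2,3)
  1 ↦ (1,0)
  2 ↦ (0,1)
  3 ↦ (0,2)
  4 ↦ (1,5)
  5 ↦ (2,2)
  6 ↦ (1,2)
  7 ↦ (0,5)
  8 ↦ (1,4)
  9 ↦ (1,1)
  10 ↦ (2,5)
  11 ↦ (0,3)
  12 ↦ (0,4)
  13 ↦ (0,0)
  14 ↦ (2,1)
  15 ↦ (1,3)
  16 ↦ (2,4)
  17 ↦ (2,0)
distinct pairs in image: 18 / 18 needed
  → bijection onto A×B; projections well-typed.

Answer: VALID PRODUCT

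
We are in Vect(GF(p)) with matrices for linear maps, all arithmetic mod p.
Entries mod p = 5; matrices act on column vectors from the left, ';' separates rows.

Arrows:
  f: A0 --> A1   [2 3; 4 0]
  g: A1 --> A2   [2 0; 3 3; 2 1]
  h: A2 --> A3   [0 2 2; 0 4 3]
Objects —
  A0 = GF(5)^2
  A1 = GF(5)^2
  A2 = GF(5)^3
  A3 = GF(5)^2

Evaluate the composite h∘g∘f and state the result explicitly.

  e0=(1,0) f-->(2,4) g-->(4,3,3) h-->(2,1)
  e1=(0,1) f-->(3,0) g-->(1,4,1) h-->(0,4)
composite: [2 0; 1 4]

Answer: [2 0; 1 4]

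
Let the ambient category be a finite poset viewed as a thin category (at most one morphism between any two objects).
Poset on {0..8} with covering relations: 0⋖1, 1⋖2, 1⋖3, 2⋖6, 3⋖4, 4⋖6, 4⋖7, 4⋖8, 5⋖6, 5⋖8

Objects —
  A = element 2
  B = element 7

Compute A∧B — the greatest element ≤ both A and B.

Answer: A∧B = 1

Trace:
Lower bounds of A=2 and B=7: {0,1}
  0 <= 1
  1 <= 1
glb = 1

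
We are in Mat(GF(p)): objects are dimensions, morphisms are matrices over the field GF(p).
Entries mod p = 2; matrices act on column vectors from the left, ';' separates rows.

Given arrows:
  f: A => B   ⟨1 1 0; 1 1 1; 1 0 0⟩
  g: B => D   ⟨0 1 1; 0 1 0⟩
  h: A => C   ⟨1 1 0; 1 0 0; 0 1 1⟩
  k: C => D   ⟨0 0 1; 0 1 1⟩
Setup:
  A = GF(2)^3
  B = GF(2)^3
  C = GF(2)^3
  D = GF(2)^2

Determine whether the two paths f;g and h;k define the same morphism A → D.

Answer: COMMUTES

Trace:
Along f;g (path 1):
  e0=(1,0,0) f=>(1,1,1) g=>(0,1)
  e1=(0,1,0) f=>(1,1,0) g=>(1,1)
  e2=(0,0,1) f=>(0,1,0) g=>(1,1)
  ⟦path⟧₁ = ⟨0 1 1; 1 1 1⟩
Along h;k (path 2):
  e0=(1,0,0) h=>(1,1,0) k=>(0,1)
  e1=(0,1,0) h=>(1,0,1) k=>(1,1)
  e2=(0,0,1) h=>(0,0,1) k=>(1,1)
  ⟦path⟧₂ = ⟨0 1 1; 1 1 1⟩
Equal? equal; square commutes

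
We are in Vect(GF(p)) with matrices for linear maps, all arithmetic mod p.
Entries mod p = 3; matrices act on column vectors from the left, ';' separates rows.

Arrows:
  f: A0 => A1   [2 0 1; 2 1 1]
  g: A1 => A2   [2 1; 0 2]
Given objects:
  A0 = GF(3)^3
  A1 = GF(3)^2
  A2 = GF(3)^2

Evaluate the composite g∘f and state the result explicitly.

  e0=⟨1,0,0⟩ f=>⟨2,2⟩ g=>⟨0,1⟩
  e1=⟨0,1,0⟩ f=>⟨0,1⟩ g=>⟨1,2⟩
  e2=⟨0,0,1⟩ f=>⟨1,1⟩ g=>⟨0,2⟩
⟦path⟧: [0 1 0; 1 2 2]

Answer: [0 1 0; 1 2 2]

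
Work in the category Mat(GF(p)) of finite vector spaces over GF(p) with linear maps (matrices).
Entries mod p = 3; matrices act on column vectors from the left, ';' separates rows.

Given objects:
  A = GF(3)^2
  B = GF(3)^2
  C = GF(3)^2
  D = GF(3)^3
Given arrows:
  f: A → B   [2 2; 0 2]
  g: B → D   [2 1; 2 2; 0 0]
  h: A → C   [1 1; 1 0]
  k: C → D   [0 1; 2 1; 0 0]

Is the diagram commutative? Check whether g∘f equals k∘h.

Path 1 = f;g:
  e0=(1,0) f→(2,0) g→(1,1,0)
  e1=(0,1) f→(2,2) g→(0,2,0)
  composite₁ = [1 0; 1 2; 0 0]
Path 2 = h;k:
  e0=(1,0) h→(1,1) k→(1,0,0)
  e1=(0,1) h→(1,0) k→(0,2,0)
  composite₂ = [1 0; 0 2; 0 0]
Equal? NO — does not commute

Answer: DOES NOT COMMUTE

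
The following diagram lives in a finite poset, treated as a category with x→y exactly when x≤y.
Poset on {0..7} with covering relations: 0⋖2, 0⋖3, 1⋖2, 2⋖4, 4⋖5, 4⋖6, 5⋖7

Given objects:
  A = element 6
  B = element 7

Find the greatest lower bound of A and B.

Answer: A∧B = 4

Work:
Lower bounds of A=6 and B=7: {0,1,2,4}
  0 ≤ 4
  1 ≤ 4
  2 ≤ 4
  4 ≤ 4
glb = 4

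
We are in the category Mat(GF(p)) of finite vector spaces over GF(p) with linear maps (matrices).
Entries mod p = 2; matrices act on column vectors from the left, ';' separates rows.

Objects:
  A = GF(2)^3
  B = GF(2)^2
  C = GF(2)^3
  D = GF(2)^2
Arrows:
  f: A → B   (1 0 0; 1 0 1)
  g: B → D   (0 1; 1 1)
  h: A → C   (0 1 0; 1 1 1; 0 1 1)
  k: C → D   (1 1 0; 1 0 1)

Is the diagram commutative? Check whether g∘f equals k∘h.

Answer: COMMUTES

Trace:
Path 1 = f;g:
  e0=(1,0,0) f→(1,1) g→(1,0)
  e1=(0,1,0) f→(0,0) g→(0,0)
  e2=(0,0,1) f→(0,1) g→(1,1)
  composite₁ = (1 0 1; 0 0 1)
Path 2 = h;k:
  e0=(1,0,0) h→(0,1,0) k→(1,0)
  e1=(0,1,0) h→(1,1,1) k→(0,0)
  e2=(0,0,1) h→(0,1,1) k→(1,1)
  composite₂ = (1 0 1; 0 0 1)
Equal? YES — commutes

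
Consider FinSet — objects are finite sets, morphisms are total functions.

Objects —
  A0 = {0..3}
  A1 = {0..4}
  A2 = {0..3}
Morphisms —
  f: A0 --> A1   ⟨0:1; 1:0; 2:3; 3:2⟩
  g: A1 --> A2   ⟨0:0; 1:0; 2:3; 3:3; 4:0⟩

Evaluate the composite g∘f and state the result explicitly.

  0 f-->1 g-->0
  1 f-->0 g-->0
  2 f-->3 g-->3
  3 f-->2 g-->3
⟦path⟧: ⟨0:0; 1:0; 2:3; 3:3⟩

Answer: ⟨0:0; 1:0; 2:3; 3:3⟩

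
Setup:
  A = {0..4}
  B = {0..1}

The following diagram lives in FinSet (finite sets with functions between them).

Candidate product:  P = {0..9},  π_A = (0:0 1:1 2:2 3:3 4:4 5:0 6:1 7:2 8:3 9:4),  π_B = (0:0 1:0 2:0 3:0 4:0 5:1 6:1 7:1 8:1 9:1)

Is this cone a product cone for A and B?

Answer: VALID PRODUCT

Work:
|A|·|B| = 5·2 = 10;  |P| = 10
Check the pairing map k ↦ (π_A(k), π_B(k)):
  0 : (0,0)
  1 : (1,0)
  2 : (2,0)
  3 : (3,0)
  4 : (4,0)
  5 : (0,1)
  6 : (1,1)
  7 : (2,1)
  8 : (3,1)
  9 : (4,1)
distinct pairs in image: 10 / 10 needed
  → bijection onto A×B; projections well-typed.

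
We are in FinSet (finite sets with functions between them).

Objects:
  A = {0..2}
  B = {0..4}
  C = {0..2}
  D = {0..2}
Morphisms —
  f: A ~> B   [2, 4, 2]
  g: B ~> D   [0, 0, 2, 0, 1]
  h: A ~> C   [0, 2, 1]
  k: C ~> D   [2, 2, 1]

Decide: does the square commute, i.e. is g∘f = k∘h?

1) trace f;g:
  0 f~>2 g~>2
  1 f~>4 g~>1
  2 f~>2 g~>2
  composite₁ = [2, 1, 2]
2) trace h;k:
  0 h~>0 k~>2
  1 h~>2 k~>1
  2 h~>1 k~>2
  composite₂ = [2, 1, 2]
Equal? same morphism ✓

Answer: COMMUTES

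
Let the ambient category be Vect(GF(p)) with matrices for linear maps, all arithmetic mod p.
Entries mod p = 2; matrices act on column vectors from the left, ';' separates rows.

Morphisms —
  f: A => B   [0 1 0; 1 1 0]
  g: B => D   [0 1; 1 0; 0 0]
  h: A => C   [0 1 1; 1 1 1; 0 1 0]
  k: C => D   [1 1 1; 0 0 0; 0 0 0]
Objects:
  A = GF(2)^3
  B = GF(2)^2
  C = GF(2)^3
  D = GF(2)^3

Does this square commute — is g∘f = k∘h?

Answer: DOES NOT COMMUTE

Trace:
Along f;g (path 1):
  e0=(1,0,0) f=>(0,1) g=>(1,0,0)
  e1=(0,1,0) f=>(1,1) g=>(1,1,0)
  e2=(0,0,1) f=>(0,0) g=>(0,0,0)
  composite₁ = [1 1 0; 0 1 0; 0 0 0]
Along h;k (path 2):
  e0=(1,0,0) h=>(0,1,0) k=>(1,0,0)
  e1=(0,1,0) h=>(1,1,1) k=>(1,0,0)
  e2=(0,0,1) h=>(1,1,0) k=>(0,0,0)
  composite₂ = [1 1 0; 0 0 0; 0 0 0]
Equal? NO — does not commute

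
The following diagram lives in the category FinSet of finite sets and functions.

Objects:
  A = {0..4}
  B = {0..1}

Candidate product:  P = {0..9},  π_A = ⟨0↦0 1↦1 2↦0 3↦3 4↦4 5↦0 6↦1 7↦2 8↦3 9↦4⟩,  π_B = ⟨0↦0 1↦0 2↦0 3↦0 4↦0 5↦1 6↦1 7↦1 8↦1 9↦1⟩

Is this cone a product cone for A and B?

|A|·|B| = 5·2 = 10;  |P| = 10
Check the pairing map k ↦ (π_A(k), π_B(k)):
  0 ↦ (0,0)
  1 ↦ (1,0)
  2 ↦ (0,0)  ✗ repeats pair of k=0
  3 ↦ (3,0)
  4 ↦ (4,0)
  5 ↦ (0,1)
  6 ↦ (1,1)
  7 ↦ (2,1)
  8 ↦ (3,1)
  9 ↦ (4,1)
distinct pairs in image: 9 / 10 needed
  → (0,0) hit at k=0 and k=2

Answer: NOT A VALID PRODUCT — duplicate pair at indices 0,2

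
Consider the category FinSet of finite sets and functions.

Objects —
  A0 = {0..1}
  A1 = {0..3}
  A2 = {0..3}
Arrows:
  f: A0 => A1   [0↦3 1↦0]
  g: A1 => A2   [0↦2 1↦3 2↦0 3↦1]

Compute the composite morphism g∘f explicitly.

Answer: [0↦1 1↦2]

Work:
  0 f=>3 g=>1
  1 f=>0 g=>2
⟦path⟧: [0↦1 1↦2]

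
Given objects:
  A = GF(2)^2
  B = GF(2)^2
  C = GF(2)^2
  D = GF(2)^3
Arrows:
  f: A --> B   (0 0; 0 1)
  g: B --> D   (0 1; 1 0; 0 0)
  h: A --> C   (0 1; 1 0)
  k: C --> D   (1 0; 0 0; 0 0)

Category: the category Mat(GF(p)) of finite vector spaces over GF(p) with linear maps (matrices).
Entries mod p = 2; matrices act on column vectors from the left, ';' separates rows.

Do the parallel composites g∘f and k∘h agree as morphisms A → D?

Answer: COMMUTES

Trace:
1) trace f;g:
  e0=[1,0] f-->[0,0] g-->[0,0,0]
  e1=[0,1] f-->[0,1] g-->[1,0,0]
  ⟦path⟧₁ = (0 1; 0 0; 0 0)
2) trace h;k:
  e0=[1,0] h-->[0,1] k-->[0,0,0]
  e1=[0,1] h-->[1,0] k-->[1,0,0]
  ⟦path⟧₂ = (0 1; 0 0; 0 0)
Equal? same morphism ✓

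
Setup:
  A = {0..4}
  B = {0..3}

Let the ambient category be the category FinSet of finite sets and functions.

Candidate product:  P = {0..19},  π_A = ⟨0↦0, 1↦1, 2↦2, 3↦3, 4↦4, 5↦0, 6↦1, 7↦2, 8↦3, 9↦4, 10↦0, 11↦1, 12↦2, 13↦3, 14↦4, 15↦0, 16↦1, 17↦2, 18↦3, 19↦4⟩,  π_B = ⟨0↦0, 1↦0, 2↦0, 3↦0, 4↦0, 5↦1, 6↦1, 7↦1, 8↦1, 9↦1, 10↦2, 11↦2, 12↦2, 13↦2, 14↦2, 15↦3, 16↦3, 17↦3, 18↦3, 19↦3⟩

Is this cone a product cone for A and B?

Answer: VALID PRODUCT

Trace:
|A|·|B| = 5·4 = 20;  |P| = 20
Check the pairing map k ↦ (π_A(k), π_B(k)):
  0 ↦ (0,0)
  1 ↦ (1,0)
  2 ↦ (2,0)
  3 ↦ (3,0)
  4 ↦ (4,0)
  5 ↦ (0,1)
  6 ↦ (1,1)
  7 ↦ (2,1)
  8 ↦ (3,1)
  9 ↦ (4,1)
  10 ↦ (0,2)
  11 ↦ (1,2)
  12 ↦ (2,2)
  13 ↦ (3,2)
  14 ↦ (4,2)
  15 ↦ (0,3)
  16 ↦ (1,3)
  17 ↦ (2,3)
  18 ↦ (3,3)
  19 ↦ (4,3)
distinct pairs in image: 20 / 20 needed
  → bijection onto A×B; projections well-typed.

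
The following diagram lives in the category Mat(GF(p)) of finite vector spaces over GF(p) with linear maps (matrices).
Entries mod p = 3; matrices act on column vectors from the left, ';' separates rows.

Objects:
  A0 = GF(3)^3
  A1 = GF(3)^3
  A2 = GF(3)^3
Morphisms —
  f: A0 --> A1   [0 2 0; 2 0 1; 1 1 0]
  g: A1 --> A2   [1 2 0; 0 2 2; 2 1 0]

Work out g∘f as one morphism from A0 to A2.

  e0=⟨1,0,0⟩ f-->⟨0,2,1⟩ g-->⟨1,0,2⟩
  e1=⟨0,1,0⟩ f-->⟨2,0,1⟩ g-->⟨2,2,1⟩
  e2=⟨0,0,1⟩ f-->⟨0,1,0⟩ g-->⟨2,2,1⟩
⟦path⟧: [1 2 2; 0 2 2; 2 1 1]

Answer: [1 2 2; 0 2 2; 2 1 1]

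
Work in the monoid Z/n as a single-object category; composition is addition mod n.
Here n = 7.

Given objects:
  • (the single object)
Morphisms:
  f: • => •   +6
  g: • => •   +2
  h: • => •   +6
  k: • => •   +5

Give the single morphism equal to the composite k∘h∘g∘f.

Answer: +5

Trace:
  0 +6≡6 +2≡1 +6≡0 +5≡5  (mod 7)
⟦path⟧: +5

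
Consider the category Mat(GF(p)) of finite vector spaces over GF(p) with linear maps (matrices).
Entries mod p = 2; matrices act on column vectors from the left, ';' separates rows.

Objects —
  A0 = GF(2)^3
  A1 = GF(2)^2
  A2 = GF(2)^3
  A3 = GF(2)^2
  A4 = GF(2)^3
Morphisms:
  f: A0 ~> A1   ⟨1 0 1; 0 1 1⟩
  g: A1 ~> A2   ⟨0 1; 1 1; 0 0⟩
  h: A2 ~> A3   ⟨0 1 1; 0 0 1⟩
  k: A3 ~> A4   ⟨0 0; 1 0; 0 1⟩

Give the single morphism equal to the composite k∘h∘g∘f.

  e0=[1,0,0] f~>[1,0] g~>[0,1,0] h~>[1,0] k~>[0,1,0]
  e1=[0,1,0] f~>[0,1] g~>[1,1,0] h~>[1,0] k~>[0,1,0]
  e2=[0,0,1] f~>[1,1] g~>[1,0,0] h~>[0,0] k~>[0,0,0]
result: ⟨0 0 0; 1 1 0; 0 0 0⟩

Answer: ⟨0 0 0; 1 1 0; 0 0 0⟩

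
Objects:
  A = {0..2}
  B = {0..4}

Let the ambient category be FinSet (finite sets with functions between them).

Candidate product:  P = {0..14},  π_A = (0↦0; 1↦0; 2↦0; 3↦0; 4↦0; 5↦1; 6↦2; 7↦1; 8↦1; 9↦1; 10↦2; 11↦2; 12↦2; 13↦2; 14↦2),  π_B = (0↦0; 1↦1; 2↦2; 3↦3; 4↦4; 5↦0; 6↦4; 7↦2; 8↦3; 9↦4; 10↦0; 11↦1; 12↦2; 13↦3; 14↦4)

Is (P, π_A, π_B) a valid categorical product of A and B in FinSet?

Answer: NOT A VALID PRODUCT — duplicate pair at indices 14,6

Derivation:
|A|·|B| = 3·5 = 15;  |P| = 15
Check the pairing map k ↦ (π_A(k), π_B(k)):
  0 ↦ (0,0)
  1 ↦ (0,1)
  2 ↦ (0,2)
  3 ↦ (0,3)
  4 ↦ (0,4)
  5 ↦ (1,0)
  6 ↦ (2,4)
  7 ↦ (1,2)
  8 ↦ (1,3)
  9 ↦ (1,4)
  10 ↦ (2,0)
  11 ↦ (2,1)
  12 ↦ (2,2)
  13 ↦ (2,3)
  14 ↦ (2,4)  ✗ repeats pair of k=6
distinct pairs in image: 14 / 15 needed
  → (2,4) hit at k=6 and k=14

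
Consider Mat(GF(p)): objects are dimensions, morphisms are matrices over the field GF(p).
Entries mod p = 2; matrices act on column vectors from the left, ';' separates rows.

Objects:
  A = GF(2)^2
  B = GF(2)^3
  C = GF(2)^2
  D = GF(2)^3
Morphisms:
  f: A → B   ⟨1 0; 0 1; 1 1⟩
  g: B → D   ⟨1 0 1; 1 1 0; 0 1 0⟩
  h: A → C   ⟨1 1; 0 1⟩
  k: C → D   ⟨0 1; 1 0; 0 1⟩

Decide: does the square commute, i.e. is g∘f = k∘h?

Answer: COMMUTES

Work:
Path 1 = f;g:
  e0=⟨1,0⟩ f→⟨1,0,1⟩ g→⟨0,1,0⟩
  e1=⟨0,1⟩ f→⟨0,1,1⟩ g→⟨1,1,1⟩
  result₁ = ⟨0 1; 1 1; 0 1⟩
Path 2 = h;k:
  e0=⟨1,0⟩ h→⟨1,0⟩ k→⟨0,1,0⟩
  e1=⟨0,1⟩ h→⟨1,1⟩ k→⟨1,1,1⟩
  result₂ = ⟨0 1; 1 1; 0 1⟩
Equal? same morphism ✓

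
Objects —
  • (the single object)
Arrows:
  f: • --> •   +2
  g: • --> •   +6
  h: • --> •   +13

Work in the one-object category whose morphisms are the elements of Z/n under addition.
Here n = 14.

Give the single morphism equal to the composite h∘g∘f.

Answer: +7

Trace:
  0 +2≡2 +6≡8 +13≡7  (mod 14)
result: +7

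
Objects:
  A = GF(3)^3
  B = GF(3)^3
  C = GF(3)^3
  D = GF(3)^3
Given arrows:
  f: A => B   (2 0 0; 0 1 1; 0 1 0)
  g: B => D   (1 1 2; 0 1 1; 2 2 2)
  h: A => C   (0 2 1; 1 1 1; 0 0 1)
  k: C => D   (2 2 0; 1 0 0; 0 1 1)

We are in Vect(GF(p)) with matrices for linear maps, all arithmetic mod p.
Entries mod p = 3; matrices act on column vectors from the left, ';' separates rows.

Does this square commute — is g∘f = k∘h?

Answer: COMMUTES

Work:
Path 1 = f;g:
  e0=[1,0,0] f=>[2,0,0] g=>[2,0,1]
  e1=[0,1,0] f=>[0,1,1] g=>[0,2,1]
  e2=[0,0,1] f=>[0,1,0] g=>[1,1,2]
  result₁ = (2 0 1; 0 2 1; 1 1 2)
Path 2 = h;k:
  e0=[1,0,0] h=>[0,1,0] k=>[2,0,1]
  e1=[0,1,0] h=>[2,1,0] k=>[0,2,1]
  e2=[0,0,1] h=>[1,1,1] k=>[1,1,2]
  result₂ = (2 0 1; 0 2 1; 1 1 2)
Equal? same morphism ✓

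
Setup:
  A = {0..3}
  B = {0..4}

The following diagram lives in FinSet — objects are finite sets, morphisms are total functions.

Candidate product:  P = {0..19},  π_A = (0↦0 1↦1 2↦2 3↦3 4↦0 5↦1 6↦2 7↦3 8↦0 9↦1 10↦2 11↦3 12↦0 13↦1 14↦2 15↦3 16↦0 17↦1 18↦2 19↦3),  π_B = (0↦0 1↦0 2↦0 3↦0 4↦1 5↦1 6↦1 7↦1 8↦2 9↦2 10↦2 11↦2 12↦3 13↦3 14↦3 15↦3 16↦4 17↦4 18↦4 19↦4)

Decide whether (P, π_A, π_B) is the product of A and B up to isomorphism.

|A|·|B| = 4·5 = 20;  |P| = 20
Check the pairing map k ↦ (π_A(k), π_B(k)):
  0 ↦ (0,0)
  1 ↦ (1,0)
  2 ↦ (2,0)
  3 ↦ (3,0)
  4 ↦ (0,1)
  5 ↦ (1,1)
  6 ↦ (2,1)
  7 ↦ (3,1)
  8 ↦ (0,2)
  9 ↦ (1,2)
  10 ↦ (2,2)
  11 ↦ (3,2)
  12 ↦ (0,3)
  13 ↦ (1,3)
  14 ↦ (2,3)
  15 ↦ (3,3)
  16 ↦ (0,4)
  17 ↦ (1,4)
  18 ↦ (2,4)
  19 ↦ (3,4)
distinct pairs in image: 20 / 20 needed
  → bijection onto A×B; projections well-typed.

Answer: VALID PRODUCT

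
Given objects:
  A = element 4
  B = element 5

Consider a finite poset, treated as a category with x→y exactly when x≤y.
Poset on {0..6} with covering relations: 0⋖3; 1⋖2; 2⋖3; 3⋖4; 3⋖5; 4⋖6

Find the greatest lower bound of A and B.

Common predecessors of 4,5: {0,1,2,3}
  0 ≤ 3
  1 ≤ 3
  2 ≤ 3
  3 ≤ 3
glb = 3

Answer: A∧B = 3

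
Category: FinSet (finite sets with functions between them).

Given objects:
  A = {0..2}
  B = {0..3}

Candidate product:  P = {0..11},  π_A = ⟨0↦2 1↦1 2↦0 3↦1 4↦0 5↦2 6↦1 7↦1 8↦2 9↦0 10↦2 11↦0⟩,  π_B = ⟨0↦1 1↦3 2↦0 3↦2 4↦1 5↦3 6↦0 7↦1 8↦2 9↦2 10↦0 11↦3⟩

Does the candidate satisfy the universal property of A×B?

Answer: VALID PRODUCT

Derivation:
|A|·|B| = 3·4 = 12;  |P| = 12
Check the pairing map k ↦ (π_A(k), π_B(k)):
  0 ↦ (2,1)
  1 ↦ (1,3)
  2 ↦ (0,0)
  3 ↦ (1,2)
  4 ↦ (0,1)
  5 ↦ (2,3)
  6 ↦ (1,0)
  7 ↦ (1,1)
  8 ↦ (2,2)
  9 ↦ (0,2)
  10 ↦ (2,0)
  11 ↦ (0,3)
distinct pairs in image: 12 / 12 needed
  → bijection onto A×B; projections well-typed.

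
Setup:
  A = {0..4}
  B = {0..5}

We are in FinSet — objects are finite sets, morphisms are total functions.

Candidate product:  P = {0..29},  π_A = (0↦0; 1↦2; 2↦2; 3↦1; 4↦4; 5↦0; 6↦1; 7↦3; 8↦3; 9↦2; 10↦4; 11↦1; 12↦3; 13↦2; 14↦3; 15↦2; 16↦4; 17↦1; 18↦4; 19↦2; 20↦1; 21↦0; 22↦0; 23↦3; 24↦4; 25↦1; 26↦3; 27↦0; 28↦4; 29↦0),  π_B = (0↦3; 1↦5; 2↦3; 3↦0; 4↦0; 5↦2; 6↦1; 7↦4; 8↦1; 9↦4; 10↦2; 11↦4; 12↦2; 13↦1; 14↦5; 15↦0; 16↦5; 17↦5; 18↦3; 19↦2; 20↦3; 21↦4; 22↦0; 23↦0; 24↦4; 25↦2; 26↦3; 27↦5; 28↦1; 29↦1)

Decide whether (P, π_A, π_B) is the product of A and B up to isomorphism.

Answer: VALID PRODUCT

Trace:
|A|·|B| = 5·6 = 30;  |P| = 30
Check the pairing map k ↦ (π_A(k), π_B(k)):
  0 ↦ (0,3)
  1 ↦ (2,5)
  2 ↦ (2,3)
  3 ↦ (1,0)
  4 ↦ (4,0)
  5 ↦ (0,2)
  6 ↦ (1,1)
  7 ↦ (3,4)
  8 ↦ (3,1)
  9 ↦ (2,4)
  10 ↦ (4,2)
  11 ↦ (1,4)
  12 ↦ (3,2)
  13 ↦ (2,1)
  14 ↦ (3,5)
  15 ↦ (2,0)
  16 ↦ (4,5)
  17 ↦ (1,5)
  18 ↦ (4,3)
  19 ↦ (2,2)
  20 ↦ (1,3)
  21 ↦ (0,4)
  22 ↦ (0,0)
  23 ↦ (3,0)
  24 ↦ (4,4)
  25 ↦ (1,2)
  26 ↦ (3,3)
  27 ↦ (0,5)
  28 ↦ (4,1)
  29 ↦ (0,1)
distinct pairs in image: 30 / 30 needed
  → bijection onto A×B; projections well-typed.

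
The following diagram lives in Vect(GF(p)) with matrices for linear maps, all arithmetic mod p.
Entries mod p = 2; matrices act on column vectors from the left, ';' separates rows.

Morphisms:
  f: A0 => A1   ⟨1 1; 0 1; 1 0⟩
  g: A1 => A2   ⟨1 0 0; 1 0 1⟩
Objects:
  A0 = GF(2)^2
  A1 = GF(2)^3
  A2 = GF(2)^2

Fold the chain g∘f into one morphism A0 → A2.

Answer: ⟨1 1; 0 1⟩

Derivation:
  e0=(1,0) f=>(1,0,1) g=>(1,0)
  e1=(0,1) f=>(1,1,0) g=>(1,1)
⟦path⟧: ⟨1 1; 0 1⟩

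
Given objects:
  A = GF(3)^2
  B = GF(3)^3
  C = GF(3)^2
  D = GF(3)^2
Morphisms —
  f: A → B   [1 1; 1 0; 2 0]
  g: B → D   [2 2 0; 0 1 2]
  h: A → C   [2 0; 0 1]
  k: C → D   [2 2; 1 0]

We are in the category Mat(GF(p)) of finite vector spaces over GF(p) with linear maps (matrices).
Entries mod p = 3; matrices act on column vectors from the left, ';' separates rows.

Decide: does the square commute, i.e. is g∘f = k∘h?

Path 1 = f;g:
  e0=(1,0) f→(1,1,2) g→(1,2)
  e1=(0,1) f→(1,0,0) g→(2,0)
  result₁ = [1 2; 2 0]
Path 2 = h;k:
  e0=(1,0) h→(2,0) k→(1,2)
  e1=(0,1) h→(0,1) k→(2,0)
  result₂ = [1 2; 2 0]
Equal? YES — commutes

Answer: COMMUTES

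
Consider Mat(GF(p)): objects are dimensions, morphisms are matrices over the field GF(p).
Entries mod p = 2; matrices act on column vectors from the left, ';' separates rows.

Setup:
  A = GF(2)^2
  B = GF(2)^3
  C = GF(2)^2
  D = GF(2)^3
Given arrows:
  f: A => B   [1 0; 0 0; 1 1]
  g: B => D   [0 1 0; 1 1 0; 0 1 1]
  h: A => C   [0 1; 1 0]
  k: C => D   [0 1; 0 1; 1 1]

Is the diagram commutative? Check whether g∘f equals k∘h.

Answer: DOES NOT COMMUTE

Work:
Path 1 = f;g:
  e0=(1,0) f=>(1,0,1) g=>(0,1,1)
  e1=(0,1) f=>(0,0,1) g=>(0,0,1)
  ⟦path⟧₁ = [0 0; 1 0; 1 1]
Path 2 = h;k:
  e0=(1,0) h=>(0,1) k=>(1,1,1)
  e1=(0,1) h=>(1,0) k=>(0,0,1)
  ⟦path⟧₂ = [1 0; 1 0; 1 1]
Equal? differ; not commutative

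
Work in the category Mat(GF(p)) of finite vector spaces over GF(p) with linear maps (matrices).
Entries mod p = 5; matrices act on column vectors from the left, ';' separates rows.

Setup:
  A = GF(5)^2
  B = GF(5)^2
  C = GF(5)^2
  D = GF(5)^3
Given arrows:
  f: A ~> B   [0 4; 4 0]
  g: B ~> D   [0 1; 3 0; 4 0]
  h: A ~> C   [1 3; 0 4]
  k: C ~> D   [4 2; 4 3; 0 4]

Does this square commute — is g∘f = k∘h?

Along f;g (path 1):
  e0=⟨1,0⟩ f~>⟨0,4⟩ g~>⟨4,0,0⟩
  e1=⟨0,1⟩ f~>⟨4,0⟩ g~>⟨0,2,1⟩
  composite₁ = [4 0; 0 2; 0 1]
Along h;k (path 2):
  e0=⟨1,0⟩ h~>⟨1,0⟩ k~>⟨4,4,0⟩
  e1=⟨0,1⟩ h~>⟨3,4⟩ k~>⟨0,4,1⟩
  composite₂ = [4 0; 4 4; 0 1]
Equal? differ; not commutative

Answer: DOES NOT COMMUTE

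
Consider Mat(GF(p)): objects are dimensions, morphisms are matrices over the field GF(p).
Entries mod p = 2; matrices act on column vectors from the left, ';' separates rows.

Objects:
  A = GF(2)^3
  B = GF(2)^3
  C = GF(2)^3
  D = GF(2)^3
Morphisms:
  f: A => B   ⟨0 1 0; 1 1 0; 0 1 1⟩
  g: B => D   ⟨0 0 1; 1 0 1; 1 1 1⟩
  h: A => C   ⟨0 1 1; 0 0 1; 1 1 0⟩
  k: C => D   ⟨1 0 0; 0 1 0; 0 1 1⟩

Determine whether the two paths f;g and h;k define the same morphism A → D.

Answer: COMMUTES

Trace:
Along f;g (path 1):
  e0=(1,0,0) f=>(0,1,0) g=>(0,0,1)
  e1=(0,1,0) f=>(1,1,1) g=>(1,0,1)
  e2=(0,0,1) f=>(0,0,1) g=>(1,1,1)
  result₁ = ⟨0 1 1; 0 0 1; 1 1 1⟩
Along h;k (path 2):
  e0=(1,0,0) h=>(0,0,1) k=>(0,0,1)
  e1=(0,1,0) h=>(1,0,1) k=>(1,0,1)
  e2=(0,0,1) h=>(1,1,0) k=>(1,1,1)
  result₂ = ⟨0 1 1; 0 0 1; 1 1 1⟩
Equal? YES — commutes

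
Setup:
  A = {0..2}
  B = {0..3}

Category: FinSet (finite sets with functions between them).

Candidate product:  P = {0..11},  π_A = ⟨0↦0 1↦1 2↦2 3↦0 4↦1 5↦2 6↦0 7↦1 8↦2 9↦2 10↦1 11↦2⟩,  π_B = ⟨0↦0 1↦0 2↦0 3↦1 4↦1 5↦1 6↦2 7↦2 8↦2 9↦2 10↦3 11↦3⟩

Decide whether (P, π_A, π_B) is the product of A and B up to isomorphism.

|A|·|B| = 3·4 = 12;  |P| = 12
Check the pairing map k ↦ (π_A(k), π_B(k)):
  0 ↦ (0,0)
  1 ↦ (1,0)
  2 ↦ (2,0)
  3 ↦ (0,1)
  4 ↦ (1,1)
  5 ↦ (2,1)
  6 ↦ (0,2)
  7 ↦ (1,2)
  8 ↦ (2,2)
  9 ↦ (2,2)  ✗ repeats pair of k=8
  10 ↦ (1,3)
  11 ↦ (2,3)
distinct pairs in image: 11 / 12 needed
  → (2,2) hit at k=8 and k=9

Answer: NOT A VALID PRODUCT — duplicate pair at indices 8,9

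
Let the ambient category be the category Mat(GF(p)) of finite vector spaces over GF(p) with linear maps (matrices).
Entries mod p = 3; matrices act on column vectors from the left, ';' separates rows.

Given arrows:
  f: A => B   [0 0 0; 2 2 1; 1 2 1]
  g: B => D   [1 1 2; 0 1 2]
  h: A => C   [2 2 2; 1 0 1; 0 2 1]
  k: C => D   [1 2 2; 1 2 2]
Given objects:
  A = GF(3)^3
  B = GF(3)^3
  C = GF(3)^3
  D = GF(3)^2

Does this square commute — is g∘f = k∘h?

Answer: COMMUTES

Trace:
Path 1 = f;g:
  e0=[1,0,0] f=>[0,2,1] g=>[1,1]
  e1=[0,1,0] f=>[0,2,2] g=>[0,0]
  e2=[0,0,1] f=>[0,1,1] g=>[0,0]
  ⟦path⟧₁ = [1 0 0; 1 0 0]
Path 2 = h;k:
  e0=[1,0,0] h=>[2,1,0] k=>[1,1]
  e1=[0,1,0] h=>[2,0,2] k=>[0,0]
  e2=[0,0,1] h=>[2,1,1] k=>[0,0]
  ⟦path⟧₂ = [1 0 0; 1 0 0]
Equal? equal; square commutes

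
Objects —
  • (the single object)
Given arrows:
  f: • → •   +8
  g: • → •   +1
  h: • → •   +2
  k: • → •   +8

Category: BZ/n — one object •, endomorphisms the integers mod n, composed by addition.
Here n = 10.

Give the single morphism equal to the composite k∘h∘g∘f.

  0 +8≡8 +1≡9 +2≡1 +8≡9  (mod 10)
result: +9

Answer: +9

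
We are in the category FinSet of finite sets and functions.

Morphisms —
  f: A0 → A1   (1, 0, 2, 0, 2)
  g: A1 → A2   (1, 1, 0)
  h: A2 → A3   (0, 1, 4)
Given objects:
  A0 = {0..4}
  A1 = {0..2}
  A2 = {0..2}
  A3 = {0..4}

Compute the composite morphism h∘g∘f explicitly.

Answer: (1, 1, 0, 1, 0)

Work:
  0 f→1 g→1 h→1
  1 f→0 g→1 h→1
  2 f→2 g→0 h→0
  3 f→0 g→1 h→1
  4 f→2 g→0 h→0
composite: (1, 1, 0, 1, 0)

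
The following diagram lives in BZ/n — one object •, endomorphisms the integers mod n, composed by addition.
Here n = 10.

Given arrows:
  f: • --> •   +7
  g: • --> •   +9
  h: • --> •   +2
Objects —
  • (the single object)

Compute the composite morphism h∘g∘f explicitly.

Answer: +8

Work:
  0 +7≡7 +9≡6 +2≡8  (mod 10)
⟦path⟧: +8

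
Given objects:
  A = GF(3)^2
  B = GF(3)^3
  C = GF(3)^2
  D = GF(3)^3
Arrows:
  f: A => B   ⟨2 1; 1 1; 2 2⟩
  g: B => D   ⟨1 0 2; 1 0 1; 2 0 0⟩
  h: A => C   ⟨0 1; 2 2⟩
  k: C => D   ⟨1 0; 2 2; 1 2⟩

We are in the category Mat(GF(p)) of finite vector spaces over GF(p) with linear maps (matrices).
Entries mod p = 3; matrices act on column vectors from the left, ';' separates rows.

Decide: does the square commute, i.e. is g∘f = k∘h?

Answer: DOES NOT COMMUTE

Trace:
Path 1 = f;g:
  e0=[1,0] f=>[2,1,2] g=>[0,1,1]
  e1=[0,1] f=>[1,1,2] g=>[2,0,2]
  ⟦path⟧₁ = ⟨0 2; 1 0; 1 2⟩
Path 2 = h;k:
  e0=[1,0] h=>[0,2] k=>[0,1,1]
  e1=[0,1] h=>[1,2] k=>[1,0,2]
  ⟦path⟧₂ = ⟨0 1; 1 0; 1 2⟩
Equal? differ; not commutative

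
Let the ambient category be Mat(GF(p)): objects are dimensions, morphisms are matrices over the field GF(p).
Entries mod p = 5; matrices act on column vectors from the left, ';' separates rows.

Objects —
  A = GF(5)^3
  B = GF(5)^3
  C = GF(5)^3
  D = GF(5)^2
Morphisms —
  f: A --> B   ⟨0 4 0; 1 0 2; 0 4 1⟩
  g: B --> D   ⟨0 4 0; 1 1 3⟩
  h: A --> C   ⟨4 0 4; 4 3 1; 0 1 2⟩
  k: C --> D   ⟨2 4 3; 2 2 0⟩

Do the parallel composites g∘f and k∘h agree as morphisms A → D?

Answer: COMMUTES

Trace:
1) trace f;g:
  e0=⟨1,0,0⟩ f-->⟨0,1,0⟩ g-->⟨4,1⟩
  e1=⟨0,1,0⟩ f-->⟨4,0,4⟩ g-->⟨0,1⟩
  e2=⟨0,0,1⟩ f-->⟨0,2,1⟩ g-->⟨3,0⟩
  result₁ = ⟨4 0 3; 1 1 0⟩
2) trace h;k:
  e0=⟨1,0,0⟩ h-->⟨4,4,0⟩ k-->⟨4,1⟩
  e1=⟨0,1,0⟩ h-->⟨0,3,1⟩ k-->⟨0,1⟩
  e2=⟨0,0,1⟩ h-->⟨4,1,2⟩ k-->⟨3,0⟩
  result₂ = ⟨4 0 3; 1 1 0⟩
Equal? equal; square commutes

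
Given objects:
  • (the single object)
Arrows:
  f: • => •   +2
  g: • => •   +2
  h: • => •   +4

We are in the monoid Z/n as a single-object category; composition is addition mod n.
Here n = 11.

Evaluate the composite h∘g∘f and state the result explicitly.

  0 +2≡2 +2≡4 +4≡8  (mod 11)
composite: +8

Answer: +8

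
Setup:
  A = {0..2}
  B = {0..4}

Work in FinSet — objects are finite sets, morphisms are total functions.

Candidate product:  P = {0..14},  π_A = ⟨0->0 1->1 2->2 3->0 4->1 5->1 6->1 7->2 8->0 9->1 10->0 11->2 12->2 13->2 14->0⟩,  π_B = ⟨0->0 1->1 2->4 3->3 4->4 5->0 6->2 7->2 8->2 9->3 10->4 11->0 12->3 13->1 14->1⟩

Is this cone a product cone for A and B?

|A|·|B| = 3·5 = 15;  |P| = 15
Check the pairing map k ↦ (π_A(k), π_B(k)):
  0 -> (0,0)
  1 -> (1,1)
  2 -> (2,4)
  3 -> (0,3)
  4 -> (1,4)
  5 -> (1,0)
  6 -> (1,2)
  7 -> (2,2)
  8 -> (0,2)
  9 -> (1,3)
  10 -> (0,4)
  11 -> (2,0)
  12 -> (2,3)
  13 -> (2,1)
  14 -> (0,1)
distinct pairs in image: 15 / 15 needed
  → bijection onto A×B; projections well-typed.

Answer: VALID PRODUCT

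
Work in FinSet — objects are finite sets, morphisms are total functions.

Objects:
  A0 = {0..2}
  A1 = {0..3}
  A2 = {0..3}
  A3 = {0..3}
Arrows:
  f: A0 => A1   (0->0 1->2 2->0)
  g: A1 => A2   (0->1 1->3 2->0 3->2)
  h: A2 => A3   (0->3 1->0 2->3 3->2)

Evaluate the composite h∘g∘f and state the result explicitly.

Answer: (0->0 1->3 2->0)

Derivation:
  0 f=>0 g=>1 h=>0
  1 f=>2 g=>0 h=>3
  2 f=>0 g=>1 h=>0
composite: (0->0 1->3 2->0)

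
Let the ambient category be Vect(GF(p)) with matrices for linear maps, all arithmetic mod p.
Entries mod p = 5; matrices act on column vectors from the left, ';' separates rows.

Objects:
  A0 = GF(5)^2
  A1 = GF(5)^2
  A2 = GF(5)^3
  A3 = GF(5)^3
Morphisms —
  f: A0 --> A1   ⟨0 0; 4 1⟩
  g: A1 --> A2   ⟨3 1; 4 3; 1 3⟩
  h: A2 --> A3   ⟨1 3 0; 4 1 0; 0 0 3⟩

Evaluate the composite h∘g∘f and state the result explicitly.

Answer: ⟨0 0; 3 2; 1 4⟩

Work:
  e0=(1,0) f-->(0,4) g-->(4,2,2) h-->(0,3,1)
  e1=(0,1) f-->(0,1) g-->(1,3,3) h-->(0,2,4)
composite: ⟨0 0; 3 2; 1 4⟩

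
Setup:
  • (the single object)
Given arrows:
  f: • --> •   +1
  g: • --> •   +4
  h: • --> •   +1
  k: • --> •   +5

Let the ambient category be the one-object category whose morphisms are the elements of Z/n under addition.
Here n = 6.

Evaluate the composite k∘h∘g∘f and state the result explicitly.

  0 +1≡1 +4≡5 +1≡0 +5≡5  (mod 6)
⟦path⟧: +5

Answer: +5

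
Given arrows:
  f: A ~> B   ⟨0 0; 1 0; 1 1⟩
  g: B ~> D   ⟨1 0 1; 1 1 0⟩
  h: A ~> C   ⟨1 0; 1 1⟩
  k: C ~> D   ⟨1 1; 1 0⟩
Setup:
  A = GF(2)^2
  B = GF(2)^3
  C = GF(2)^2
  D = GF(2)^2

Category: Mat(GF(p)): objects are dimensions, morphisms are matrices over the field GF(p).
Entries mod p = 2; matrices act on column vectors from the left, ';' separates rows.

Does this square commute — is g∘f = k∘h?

Along f;g (path 1):
  e0=[1,0] f~>[0,1,1] g~>[1,1]
  e1=[0,1] f~>[0,0,1] g~>[1,0]
  result₁ = ⟨1 1; 1 0⟩
Along h;k (path 2):
  e0=[1,0] h~>[1,1] k~>[0,1]
  e1=[0,1] h~>[0,1] k~>[1,0]
  result₂ = ⟨0 1; 1 0⟩
Equal? distinct morphisms ✗

Answer: DOES NOT COMMUTE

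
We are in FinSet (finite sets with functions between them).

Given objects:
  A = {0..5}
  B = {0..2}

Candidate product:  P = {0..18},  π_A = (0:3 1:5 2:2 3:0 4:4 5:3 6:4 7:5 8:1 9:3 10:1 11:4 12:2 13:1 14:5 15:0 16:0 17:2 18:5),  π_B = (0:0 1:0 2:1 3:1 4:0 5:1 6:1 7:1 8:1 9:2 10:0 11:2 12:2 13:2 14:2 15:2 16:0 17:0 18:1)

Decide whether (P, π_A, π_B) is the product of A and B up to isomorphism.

|A|·|B| = 6·3 = 18;  |P| = 19
  → cardinalities differ; no bijection possible.

Answer: NOT A VALID PRODUCT — |P|=19 ≠ |A|·|B|=18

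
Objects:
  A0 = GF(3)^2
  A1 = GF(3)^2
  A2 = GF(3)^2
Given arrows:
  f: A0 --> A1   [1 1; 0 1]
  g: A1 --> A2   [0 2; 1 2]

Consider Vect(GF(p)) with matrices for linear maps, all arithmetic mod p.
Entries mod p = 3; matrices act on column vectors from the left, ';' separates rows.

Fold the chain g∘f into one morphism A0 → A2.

Answer: [0 2; 1 0]

Derivation:
  e0=⟨1,0⟩ f-->⟨1,0⟩ g-->⟨0,1⟩
  e1=⟨0,1⟩ f-->⟨1,1⟩ g-->⟨2,0⟩
result: [0 2; 1 0]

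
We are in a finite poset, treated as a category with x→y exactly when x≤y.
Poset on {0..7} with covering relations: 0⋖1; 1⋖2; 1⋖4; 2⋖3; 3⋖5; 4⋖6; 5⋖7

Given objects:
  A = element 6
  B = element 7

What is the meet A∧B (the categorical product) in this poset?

Answer: A∧B = 1

Trace:
Common predecessors of 6,7: {0,1}
  0 ⊑ 1
  1 ⊑ 1
glb = 1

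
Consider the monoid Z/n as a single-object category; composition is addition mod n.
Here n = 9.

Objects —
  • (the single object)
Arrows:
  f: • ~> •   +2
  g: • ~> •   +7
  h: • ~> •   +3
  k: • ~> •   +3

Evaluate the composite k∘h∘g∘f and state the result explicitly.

  0 +2≡2 +7≡0 +3≡3 +3≡6  (mod 9)
⟦path⟧: +6

Answer: +6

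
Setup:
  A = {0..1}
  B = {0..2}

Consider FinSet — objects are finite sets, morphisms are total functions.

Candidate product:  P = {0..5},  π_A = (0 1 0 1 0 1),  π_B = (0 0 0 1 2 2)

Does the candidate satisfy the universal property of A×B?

|A|·|B| = 2·3 = 6;  |P| = 6
Check the pairing map k ↦ (π_A(k), π_B(k)):
  0 -> (0,0)
  1 -> (1,0)
  2 -> (0,0)  ✗ repeats pair of k=0
  3 -> (1,1)
  4 -> (0,2)
  5 -> (1,2)
distinct pairs in image: 5 / 6 needed
  → (0,0) hit at k=0 and k=2

Answer: NOT A VALID PRODUCT — duplicate pair at indices 0,2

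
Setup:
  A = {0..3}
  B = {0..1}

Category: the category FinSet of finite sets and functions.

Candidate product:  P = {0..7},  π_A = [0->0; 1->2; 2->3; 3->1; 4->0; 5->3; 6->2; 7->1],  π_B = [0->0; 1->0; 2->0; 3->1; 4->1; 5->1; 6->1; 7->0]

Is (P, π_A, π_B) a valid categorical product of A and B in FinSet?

Answer: VALID PRODUCT

Derivation:
|A|·|B| = 4·2 = 8;  |P| = 8
Check the pairing map k ↦ (π_A(k), π_B(k)):
  0 -> (0,0)
  1 -> (2,0)
  2 -> (3,0)
  3 -> (1,1)
  4 -> (0,1)
  5 -> (3,1)
  6 -> (2,1)
  7 -> (1,0)
distinct pairs in image: 8 / 8 needed
  → bijection onto A×B; projections well-typed.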